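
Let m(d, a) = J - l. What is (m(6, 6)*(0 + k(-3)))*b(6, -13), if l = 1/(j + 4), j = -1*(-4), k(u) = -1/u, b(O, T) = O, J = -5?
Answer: -41/4 ≈ -10.250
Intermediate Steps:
j = 4
l = 1/8 (l = 1/(4 + 4) = 1/8 ≈ 0.12500)
m(d, a) = -41/8 (m(d, a) = -5 - 1*1/8 = -5 - 1/8 = -41/8)
(m(6, 6)*(0 + k(-3)))*b(6, -13) = -41*(0 - 1/(-3))/8*6 = -41*(0 - 1*(-1/3))/8*6 = -41*(0 + 1/3)/8*6 = -41/8*1/3*6 = -41/24*6 = -41/4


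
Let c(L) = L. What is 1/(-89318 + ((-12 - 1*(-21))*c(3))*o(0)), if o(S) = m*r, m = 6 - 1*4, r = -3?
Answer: -1/89480 ≈ -1.1176e-5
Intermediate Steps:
m = 2 (m = 6 - 4 = 2)
o(S) = -6 (o(S) = 2*(-3) = -6)
1/(-89318 + ((-12 - 1*(-21))*c(3))*o(0)) = 1/(-89318 + ((-12 - 1*(-21))*3)*(-6)) = 1/(-89318 + ((-12 + 21)*3)*(-6)) = 1/(-89318 + (9*3)*(-6)) = 1/(-89318 + 27*(-6)) = 1/(-89318 - 162) = 1/(-89480) = -1/89480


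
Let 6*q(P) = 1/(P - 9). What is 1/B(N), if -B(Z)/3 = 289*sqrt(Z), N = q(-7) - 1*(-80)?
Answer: -4*sqrt(46074)/6657693 ≈ -0.00012896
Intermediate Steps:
q(P) = 1/(6*(-9 + P)) (q(P) = 1/(6*(P - 9)) = 1/(6*(-9 + P)))
N = 7679/96 (N = 1/(6*(-9 - 7)) - 1*(-80) = (1/6)/(-16) + 80 = (1/6)*(-1/16) + 80 = -1/96 + 80 = 7679/96 ≈ 79.990)
B(Z) = -867*sqrt(Z)
1/B(N) = 1/(-289*sqrt(46074)/8) = -4*sqrt(46074)/6657693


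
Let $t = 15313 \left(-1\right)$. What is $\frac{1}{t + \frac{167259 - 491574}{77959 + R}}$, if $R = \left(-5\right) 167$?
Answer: $- \frac{25708}{393774709} \approx -6.5286 \cdot 10^{-5}$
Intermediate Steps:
$R = -835$
$t = -15313$
$\frac{1}{t + \frac{167259 - 491574}{77959 + R}} = \frac{1}{-15313 + \frac{167259 - 491574}{77959 - 835}} = \frac{1}{-15313 - \frac{324315}{77124}} = \frac{1}{-15313 - \frac{108105}{25708}} = \frac{1}{- \frac{393774709}{25708}} = - \frac{25708}{393774709}$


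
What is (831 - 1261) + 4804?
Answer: 4374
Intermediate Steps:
(831 - 1261) + 4804 = -430 + 4804 = 4374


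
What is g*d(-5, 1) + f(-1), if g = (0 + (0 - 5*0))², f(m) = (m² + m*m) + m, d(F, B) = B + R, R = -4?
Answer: 1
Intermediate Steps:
d(F, B) = -4 + B (d(F, B) = B - 4 = -4 + B)
f(m) = m + 2*m² (f(m) = (m² + m²) + m = 2*m² + m = m + 2*m²)
g = 0 (g = (0 + (0 + 0))² = (0 + 0)² = 0² = 0)
g*d(-5, 1) + f(-1) = 0*(-4 + 1) - (1 + 2*(-1)) = 0*(-3) - (1 - 2) = 0 - 1*(-1) = 0 + 1 = 1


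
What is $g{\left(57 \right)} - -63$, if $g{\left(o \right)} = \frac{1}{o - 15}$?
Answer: $\frac{2647}{42} \approx 63.024$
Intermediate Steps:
$g{\left(o \right)} = \frac{1}{-15 + o}$
$g{\left(57 \right)} - -63 = \frac{1}{-15 + 57} - -63 = \frac{1}{42} + 63 = \frac{2647}{42}$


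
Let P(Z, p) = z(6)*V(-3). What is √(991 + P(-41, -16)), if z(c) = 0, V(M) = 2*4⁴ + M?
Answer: √991 ≈ 31.480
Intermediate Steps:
V(M) = 512 + M (V(M) = 2*256 + M = 512 + M)
P(Z, p) = 0 (P(Z, p) = 0*(512 - 3) = 0*509 = 0)
√(991 + P(-41, -16)) = √(991 + 0) = √991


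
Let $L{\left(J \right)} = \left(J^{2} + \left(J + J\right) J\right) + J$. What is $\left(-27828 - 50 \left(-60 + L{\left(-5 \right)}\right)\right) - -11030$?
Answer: $-17298$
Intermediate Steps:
$L{\left(J \right)} = J + 3 J^{2}$ ($L{\left(J \right)} = \left(J^{2} + 2 J J\right) + J = \left(J^{2} + 2 J^{2}\right) + J = 3 J^{2} + J = J + 3 J^{2}$)
$\left(-27828 - 50 \left(-60 + L{\left(-5 \right)}\right)\right) - -11030 = \left(-27828 - 50 \left(-60 - 5 \left(1 + 3 \left(-5\right)\right)\right)\right) - -11030 = \left(-27828 - 50 \left(-60 - 5 \left(1 - 15\right)\right)\right) + 11030 = \left(-27828 - 50 \left(-60 - -70\right)\right) + 11030 = \left(-27828 - 50 \left(-60 + 70\right)\right) + 11030 = \left(-27828 - 500\right) + 11030 = -28328 + 11030 = -17298$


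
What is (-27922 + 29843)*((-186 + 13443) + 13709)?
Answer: 51801686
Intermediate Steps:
(-27922 + 29843)*((-186 + 13443) + 13709) = 1921*(13257 + 13709) = 1921*26966 = 51801686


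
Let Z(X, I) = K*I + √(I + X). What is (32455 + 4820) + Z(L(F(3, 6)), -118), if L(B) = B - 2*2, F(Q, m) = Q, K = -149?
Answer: 54857 + I*√119 ≈ 54857.0 + 10.909*I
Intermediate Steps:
L(B) = -4 + B (L(B) = B - 4 = -4 + B)
Z(X, I) = √(I + X) - 149*I (Z(X, I) = -149*I + √(I + X) = √(I + X) - 149*I)
(32455 + 4820) + Z(L(F(3, 6)), -118) = (32455 + 4820) + (√(-118 + (-4 + 3)) - 149*(-118)) = 37275 + (√(-118 - 1) + 17582) = 37275 + (√(-119) + 17582) = 37275 + (I*√119 + 17582) = 37275 + (17582 + I*√119) = 54857 + I*√119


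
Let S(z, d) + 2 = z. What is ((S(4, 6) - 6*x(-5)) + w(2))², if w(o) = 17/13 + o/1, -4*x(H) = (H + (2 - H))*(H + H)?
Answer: 103041/169 ≈ 609.71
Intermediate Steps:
S(z, d) = -2 + z
x(H) = -H (x(H) = -(H + (2 - H))*(H + H)/4 = -2*H/2 = -H)
w(o) = 17/13 + o (w(o) = 17*(1/13) + o*1 = 17/13 + o)
((S(4, 6) - 6*x(-5)) + w(2))² = (((-2 + 4) - (-6)*(-5)) + (17/13 + 2))² = ((2 - 6*5) + 43/13)² = ((2 - 30) + 43/13)² = (-28 + 43/13)² = (-321/13)² = 103041/169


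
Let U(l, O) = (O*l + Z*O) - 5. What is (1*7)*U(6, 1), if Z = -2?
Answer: -7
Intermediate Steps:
U(l, O) = -5 - 2*O + O*l (U(l, O) = (O*l - 2*O) - 5 = (-2*O + O*l) - 5 = -5 - 2*O + O*l)
(1*7)*U(6, 1) = (1*7)*(-5 - 2*1 + 1*6) = 7*(-5 - 2 + 6) = 7*(-1) = -7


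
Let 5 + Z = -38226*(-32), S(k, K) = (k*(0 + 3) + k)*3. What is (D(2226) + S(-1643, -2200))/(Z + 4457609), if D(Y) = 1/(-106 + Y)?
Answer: -41797919/12043372320 ≈ -0.0034706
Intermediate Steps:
S(k, K) = 12*k (S(k, K) = (k*3 + k)*3 = (3*k + k)*3 = (4*k)*3 = 12*k)
Z = 1223227 (Z = -5 - 38226*(-32) = -5 + 1223232 = 1223227)
(D(2226) + S(-1643, -2200))/(Z + 4457609) = (1/(-106 + 2226) + 12*(-1643))/(1223227 + 4457609) = (1/2120 - 19716)/5680836 = (1/2120 - 19716)*(1/5680836) = -41797919/2120*1/5680836 = -41797919/12043372320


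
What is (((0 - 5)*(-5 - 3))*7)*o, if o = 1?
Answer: 280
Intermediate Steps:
(((0 - 5)*(-5 - 3))*7)*o = (((0 - 5)*(-5 - 3))*7)*1 = (-5*(-8)*7)*1 = (40*7)*1 = 280*1 = 280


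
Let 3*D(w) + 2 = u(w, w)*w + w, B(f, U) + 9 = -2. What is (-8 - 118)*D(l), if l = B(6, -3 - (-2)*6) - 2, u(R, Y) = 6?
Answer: 3906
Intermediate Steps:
B(f, U) = -11 (B(f, U) = -9 - 2 = -11)
l = -13 (l = -11 - 2 = -13)
D(w) = -2/3 + 7*w/3 (D(w) = -2/3 + (6*w + w)/3 = -2/3 + (7*w)/3 = -2/3 + 7*w/3)
(-8 - 118)*D(l) = (-8 - 118)*(-2/3 + (7/3)*(-13)) = -126*(-2/3 - 91/3) = -126*(-31) = 3906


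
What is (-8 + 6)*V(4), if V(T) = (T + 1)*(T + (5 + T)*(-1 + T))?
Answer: -310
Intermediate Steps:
V(T) = (1 + T)*(T + (-1 + T)*(5 + T))
(-8 + 6)*V(4) = (-8 + 6)*(-5 + 4**3 + 6*4**2) = -2*(-5 + 64 + 6*16) = -2*(-5 + 64 + 96) = -2*155 = -310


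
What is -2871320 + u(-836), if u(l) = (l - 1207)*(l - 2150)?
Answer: 3229078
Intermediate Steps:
u(l) = (-2150 + l)*(-1207 + l) (u(l) = (-1207 + l)*(-2150 + l) = (-2150 + l)*(-1207 + l))
-2871320 + u(-836) = -2871320 + (2595050 + (-836)² - 3357*(-836)) = -2871320 + (2595050 + 698896 + 2806452) = -2871320 + 6100398 = 3229078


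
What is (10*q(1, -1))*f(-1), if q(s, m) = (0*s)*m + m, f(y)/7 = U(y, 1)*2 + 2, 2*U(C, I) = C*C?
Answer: -210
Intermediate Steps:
U(C, I) = C²/2 (U(C, I) = (C*C)/2 = C²/2)
f(y) = 14 + 7*y² (f(y) = 7*((y²/2)*2 + 2) = 7*(y² + 2) = 7*(2 + y²) = 14 + 7*y²)
q(s, m) = m (q(s, m) = 0*m + m = 0 + m = m)
(10*q(1, -1))*f(-1) = (10*(-1))*(14 + 7*(-1)²) = -10*(14 + 7*1) = -10*(14 + 7) = -10*21 = -210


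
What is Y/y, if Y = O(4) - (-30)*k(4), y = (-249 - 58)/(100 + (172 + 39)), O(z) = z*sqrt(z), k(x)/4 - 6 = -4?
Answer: -77128/307 ≈ -251.23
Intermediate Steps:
k(x) = 8 (k(x) = 24 + 4*(-4) = 24 - 16 = 8)
O(z) = z**(3/2)
y = -307/311 (y = -307/(100 + 211) = -307/311 ≈ -0.98714)
Y = 248 (Y = 4**(3/2) - (-30)*8 = 8 - 1*(-240) = 8 + 240 = 248)
Y/y = 248/(-307/311) = 248*(-311/307) = -77128/307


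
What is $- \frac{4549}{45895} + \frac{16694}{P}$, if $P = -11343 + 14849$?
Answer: $\frac{375111168}{80453935} \approx 4.6624$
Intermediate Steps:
$P = 3506$
$- \frac{4549}{45895} + \frac{16694}{P} = - \frac{4549}{45895} + \frac{16694}{3506} = \left(-4549\right) \frac{1}{45895} + 16694 \cdot \frac{1}{3506} = - \frac{4549}{45895} + \frac{8347}{1753} = \frac{375111168}{80453935}$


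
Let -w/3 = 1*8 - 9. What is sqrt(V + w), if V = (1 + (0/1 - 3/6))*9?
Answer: sqrt(30)/2 ≈ 2.7386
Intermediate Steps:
w = 3 (w = -3*(1*8 - 9) = -3*(8 - 9) = -3*(-1) = 3)
V = 9/2 (V = (1 + (0*1 - 3*1/6))*9 = (1 + (0 - 1/2))*9 = (1 - 1/2)*9 = (1/2)*9 = 9/2 ≈ 4.5000)
sqrt(V + w) = sqrt(9/2 + 3) = sqrt(15/2) = sqrt(30)/2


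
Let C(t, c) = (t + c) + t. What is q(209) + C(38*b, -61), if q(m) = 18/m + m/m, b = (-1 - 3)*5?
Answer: -330202/209 ≈ -1579.9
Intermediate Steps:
b = -20 (b = -4*5 = -20)
C(t, c) = c + 2*t (C(t, c) = (c + t) + t = c + 2*t)
q(m) = 1 + 18/m (q(m) = 18/m + 1 = 1 + 18/m)
q(209) + C(38*b, -61) = (18 + 209)/209 + (-61 + 2*(38*(-20))) = (1/209)*227 + (-61 + 2*(-760)) = 227/209 + (-61 - 1520) = 227/209 - 1581 = -330202/209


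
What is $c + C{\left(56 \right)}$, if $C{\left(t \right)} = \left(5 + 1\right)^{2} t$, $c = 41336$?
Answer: $43352$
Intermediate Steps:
$C{\left(t \right)} = 36 t$ ($C{\left(t \right)} = 6^{2} t = 36 t$)
$c + C{\left(56 \right)} = 41336 + 36 \cdot 56 = 41336 + 2016 = 43352$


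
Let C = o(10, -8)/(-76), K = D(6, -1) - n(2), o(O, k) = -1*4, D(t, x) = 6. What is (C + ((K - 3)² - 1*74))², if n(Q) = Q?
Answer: 1920996/361 ≈ 5321.3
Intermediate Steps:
o(O, k) = -4
K = 4 (K = 6 - 1*2 = 6 - 2 = 4)
C = 1/19 (C = -4/(-76) = -4*(-1/76) = 1/19 ≈ 0.052632)
(C + ((K - 3)² - 1*74))² = (1/19 + ((4 - 3)² - 1*74))² = (1/19 + (1² - 74))² = (1/19 + (1 - 74))² = (1/19 - 73)² = (-1386/19)² = 1920996/361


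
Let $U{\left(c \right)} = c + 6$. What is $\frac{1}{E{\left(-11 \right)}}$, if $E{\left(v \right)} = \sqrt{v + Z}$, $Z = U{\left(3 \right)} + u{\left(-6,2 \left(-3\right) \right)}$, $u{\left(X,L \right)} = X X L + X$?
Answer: $- \frac{i \sqrt{14}}{56} \approx - 0.066815 i$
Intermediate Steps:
$U{\left(c \right)} = 6 + c$
$u{\left(X,L \right)} = X + L X^{2}$ ($u{\left(X,L \right)} = X^{2} L + X = L X^{2} + X = X + L X^{2}$)
$Z = -213$ ($Z = \left(6 + 3\right) - 6 \left(1 + 2 \left(-3\right) \left(-6\right)\right) = 9 - 6 \left(1 - -36\right) = 9 - 6 \left(1 + 36\right) = 9 - 222 = -213$)
$E{\left(v \right)} = \sqrt{-213 + v}$ ($E{\left(v \right)} = \sqrt{v - 213} = \sqrt{-213 + v}$)
$\frac{1}{E{\left(-11 \right)}} = \frac{1}{\sqrt{-213 - 11}} = \frac{1}{\sqrt{-224}} = \frac{1}{4 i \sqrt{14}} = - \frac{i \sqrt{14}}{56}$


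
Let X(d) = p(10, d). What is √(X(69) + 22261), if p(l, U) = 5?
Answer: 3*√2474 ≈ 149.22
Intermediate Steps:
X(d) = 5
√(X(69) + 22261) = √(5 + 22261) = √22266 = 3*√2474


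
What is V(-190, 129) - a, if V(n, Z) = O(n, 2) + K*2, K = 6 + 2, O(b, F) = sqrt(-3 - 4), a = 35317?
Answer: -35301 + I*sqrt(7) ≈ -35301.0 + 2.6458*I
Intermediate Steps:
O(b, F) = I*sqrt(7) (O(b, F) = sqrt(-7) = I*sqrt(7))
K = 8
V(n, Z) = 16 + I*sqrt(7) (V(n, Z) = I*sqrt(7) + 8*2 = I*sqrt(7) + 16 = 16 + I*sqrt(7))
V(-190, 129) - a = (16 + I*sqrt(7)) - 1*35317 = (16 + I*sqrt(7)) - 35317 = -35301 + I*sqrt(7)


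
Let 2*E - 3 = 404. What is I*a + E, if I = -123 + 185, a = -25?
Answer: -2693/2 ≈ -1346.5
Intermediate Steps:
E = 407/2 (E = 3/2 + (½)*404 = 3/2 + 202 = 407/2 ≈ 203.50)
I = 62
I*a + E = 62*(-25) + 407/2 = -1550 + 407/2 = -2693/2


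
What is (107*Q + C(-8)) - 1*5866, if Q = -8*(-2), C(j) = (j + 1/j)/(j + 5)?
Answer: -99631/24 ≈ -4151.3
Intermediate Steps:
C(j) = (j + 1/j)/(5 + j)
Q = 16
(107*Q + C(-8)) - 1*5866 = (107*16 + (1 + (-8)**2)/((-8)*(5 - 8))) - 1*5866 = (1712 - 1/8*(1 + 64)/(-3)) - 5866 = (1712 - 1/8*(-1/3)*65) - 5866 = (1712 + 65/24) - 5866 = 41153/24 - 5866 = -99631/24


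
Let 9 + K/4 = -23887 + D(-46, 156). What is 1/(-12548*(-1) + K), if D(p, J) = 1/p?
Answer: -23/1909830 ≈ -1.2043e-5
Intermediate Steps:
K = -2198434/23 (K = -36 + 4*(-23887 + 1/(-46)) = -36 + 4*(-23887 - 1/46) = -36 + 4*(-1098803/46) = -36 - 2197606/23 = -2198434/23 ≈ -95584.)
1/(-12548*(-1) + K) = 1/(-12548*(-1) - 2198434/23) = 1/(12548 - 2198434/23) = 1/(-1909830/23) = -23/1909830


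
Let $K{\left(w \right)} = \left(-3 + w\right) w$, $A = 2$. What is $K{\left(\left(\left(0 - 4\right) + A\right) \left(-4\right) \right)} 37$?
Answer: $1480$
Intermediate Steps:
$K{\left(w \right)} = w \left(-3 + w\right)$
$K{\left(\left(\left(0 - 4\right) + A\right) \left(-4\right) \right)} 37 = \left(\left(0 - 4\right) + 2\right) \left(-4\right) \left(-3 + \left(\left(0 - 4\right) + 2\right) \left(-4\right)\right) 37 = \left(-4 + 2\right) \left(-4\right) \left(-3 + \left(-4 + 2\right) \left(-4\right)\right) 37 = \left(-2\right) \left(-4\right) \left(-3 - -8\right) 37 = 8 \left(-3 + 8\right) 37 = 8 \cdot 5 \cdot 37 = 40 \cdot 37 = 1480$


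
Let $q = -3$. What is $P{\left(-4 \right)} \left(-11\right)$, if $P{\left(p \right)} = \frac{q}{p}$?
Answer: $- \frac{33}{4} \approx -8.25$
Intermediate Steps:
$P{\left(p \right)} = - \frac{3}{p}$
$P{\left(-4 \right)} \left(-11\right) = - \frac{3}{-4} \left(-11\right) = \left(-3\right) \left(- \frac{1}{4}\right) \left(-11\right) = \frac{3}{4} \left(-11\right) = - \frac{33}{4}$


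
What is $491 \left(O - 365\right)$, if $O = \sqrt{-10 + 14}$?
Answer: $-178233$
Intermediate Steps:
$O = 2$ ($O = \sqrt{4} = 2$)
$491 \left(O - 365\right) = 491 \left(2 - 365\right) = 491 \left(-363\right) = -178233$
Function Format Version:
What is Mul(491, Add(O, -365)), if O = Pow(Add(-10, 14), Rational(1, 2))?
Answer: -178233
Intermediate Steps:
O = 2 (O = Pow(4, Rational(1, 2)) = 2)
Mul(491, Add(O, -365)) = Mul(491, Add(2, -365)) = Mul(491, -363) = -178233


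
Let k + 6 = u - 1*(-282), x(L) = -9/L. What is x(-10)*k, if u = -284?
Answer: -36/5 ≈ -7.2000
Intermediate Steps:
k = -8 (k = -6 + (-284 - 1*(-282)) = -6 + (-284 + 282) = -6 - 2 = -8)
x(-10)*k = -9/(-10)*(-8) = -9*(-1/10)*(-8) = (9/10)*(-8) = -36/5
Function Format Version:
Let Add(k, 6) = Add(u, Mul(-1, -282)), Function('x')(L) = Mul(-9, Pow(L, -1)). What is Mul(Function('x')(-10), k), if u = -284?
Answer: Rational(-36, 5) ≈ -7.2000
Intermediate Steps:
k = -8 (k = Add(-6, Add(-284, Mul(-1, -282))) = Add(-6, Add(-284, 282)) = Add(-6, -2) = -8)
Mul(Function('x')(-10), k) = Mul(Mul(-9, Pow(-10, -1)), -8) = Mul(Mul(-9, Rational(-1, 10)), -8) = Mul(Rational(9, 10), -8) = Rational(-36, 5)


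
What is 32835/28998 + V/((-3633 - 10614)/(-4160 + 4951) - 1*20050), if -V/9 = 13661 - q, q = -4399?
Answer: 1416488015405/153436121802 ≈ 9.2318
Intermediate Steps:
V = -162540 (V = -9*(13661 - 1*(-4399)) = -9*(13661 + 4399) = -9*18060 = -162540)
32835/28998 + V/((-3633 - 10614)/(-4160 + 4951) - 1*20050) = 32835/28998 - 162540/((-3633 - 10614)/(-4160 + 4951) - 1*20050) = 32835*(1/28998) - 162540/(-14247/791 - 20050) = 10945/9666 - 162540/(-14247*1/791 - 20050) = 10945/9666 - 162540/(-14247/791 - 20050) = 10945/9666 - 162540/(-15873797/791) = 10945/9666 - 162540*(-791/15873797) = 10945/9666 + 128569140/15873797 = 1416488015405/153436121802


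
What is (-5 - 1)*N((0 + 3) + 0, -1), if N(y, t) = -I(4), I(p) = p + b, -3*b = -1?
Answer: 26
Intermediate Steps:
b = ⅓ (b = -⅓*(-1) = ⅓ ≈ 0.33333)
I(p) = ⅓ + p (I(p) = p + ⅓ = ⅓ + p)
N(y, t) = -13/3 (N(y, t) = -(⅓ + 4) = -1*13/3 = -13/3)
(-5 - 1)*N((0 + 3) + 0, -1) = (-5 - 1)*(-13/3) = -6*(-13/3) = 26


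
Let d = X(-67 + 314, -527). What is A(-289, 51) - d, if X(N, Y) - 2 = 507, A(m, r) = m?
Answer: -798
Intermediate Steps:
X(N, Y) = 509 (X(N, Y) = 2 + 507 = 509)
d = 509
A(-289, 51) - d = -289 - 1*509 = -289 - 509 = -798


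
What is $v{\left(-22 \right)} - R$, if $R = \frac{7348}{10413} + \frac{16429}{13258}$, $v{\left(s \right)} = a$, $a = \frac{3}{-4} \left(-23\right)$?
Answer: $\frac{603703813}{39444444} \approx 15.305$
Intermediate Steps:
$a = \frac{69}{4}$ ($a = 3 \left(- \frac{1}{4}\right) \left(-23\right) = \left(- \frac{3}{4}\right) \left(-23\right) = \frac{69}{4} \approx 17.25$)
$v{\left(s \right)} = \frac{69}{4}$
$R = \frac{38356423}{19722222}$ ($R = 7348 \cdot \frac{1}{10413} + 16429 \cdot \frac{1}{13258} = \frac{7348}{10413} + \frac{2347}{1894} = \frac{38356423}{19722222} \approx 1.9448$)
$v{\left(-22 \right)} - R = \frac{69}{4} - \frac{38356423}{19722222} = \frac{603703813}{39444444}$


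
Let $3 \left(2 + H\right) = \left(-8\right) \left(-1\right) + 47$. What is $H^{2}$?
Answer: $\frac{2401}{9} \approx 266.78$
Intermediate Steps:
$H = \frac{49}{3}$ ($H = -2 + \frac{\left(-8\right) \left(-1\right) + 47}{3} = -2 + \frac{8 + 47}{3} = -2 + \frac{1}{3} \cdot 55 = -2 + \frac{55}{3} = \frac{49}{3} \approx 16.333$)
$H^{2} = \left(\frac{49}{3}\right)^{2} = \frac{2401}{9}$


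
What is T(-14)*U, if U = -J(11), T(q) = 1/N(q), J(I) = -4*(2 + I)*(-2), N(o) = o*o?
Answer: -26/49 ≈ -0.53061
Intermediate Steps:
N(o) = o²
J(I) = 16 + 8*I (J(I) = (-8 - 4*I)*(-2) = 16 + 8*I)
T(q) = q⁻² (T(q) = 1/(q²) = q⁻²)
U = -104 (U = -(16 + 8*11) = -(16 + 88) = -1*104 = -104)
T(-14)*U = -104/(-14)² = (1/196)*(-104) = -26/49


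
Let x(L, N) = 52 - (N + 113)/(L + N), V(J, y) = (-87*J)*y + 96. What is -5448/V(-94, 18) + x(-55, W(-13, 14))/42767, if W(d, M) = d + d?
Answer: -506647811/14174052975 ≈ -0.035745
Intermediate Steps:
W(d, M) = 2*d
V(J, y) = 96 - 87*J*y (V(J, y) = -87*J*y + 96 = 96 - 87*J*y)
x(L, N) = 52 - (113 + N)/(L + N)
-5448/V(-94, 18) + x(-55, W(-13, 14))/42767 = -5448/(96 - 87*(-94)*18) + ((-113 + 51*(2*(-13)) + 52*(-55))/(-55 + 2*(-13)))/42767 = -5448/(96 + 147204) + ((-113 + 51*(-26) - 2860)/(-55 - 26))*(1/42767) = -5448/147300 + ((-113 - 1326 - 2860)/(-81))*(1/42767) = -5448*1/147300 - 1/81*(-4299)*(1/42767) = -454/12275 + (1433/27)*(1/42767) = -454/12275 + 1433/1154709 = -506647811/14174052975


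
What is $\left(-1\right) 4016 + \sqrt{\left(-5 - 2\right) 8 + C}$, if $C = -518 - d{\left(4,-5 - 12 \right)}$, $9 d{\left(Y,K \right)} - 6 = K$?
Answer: $-4016 + \frac{i \sqrt{5155}}{3} \approx -4016.0 + 23.933 i$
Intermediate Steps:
$d{\left(Y,K \right)} = \frac{2}{3} + \frac{K}{9}$
$C = - \frac{4651}{9}$ ($C = -518 - \left(\frac{2}{3} + \frac{-5 - 12}{9}\right) = -518 - \left(\frac{2}{3} + \frac{1}{9} \left(-17\right)\right) = -518 - \left(\frac{2}{3} - \frac{17}{9}\right) = -518 - - \frac{11}{9} = -518 + \frac{11}{9} = - \frac{4651}{9} \approx -516.78$)
$\left(-1\right) 4016 + \sqrt{\left(-5 - 2\right) 8 + C} = \left(-1\right) 4016 + \sqrt{\left(-5 - 2\right) 8 - \frac{4651}{9}} = -4016 + \sqrt{\left(-7\right) 8 - \frac{4651}{9}} = -4016 + \sqrt{-56 - \frac{4651}{9}} = -4016 + \sqrt{- \frac{5155}{9}} = -4016 + \frac{i \sqrt{5155}}{3}$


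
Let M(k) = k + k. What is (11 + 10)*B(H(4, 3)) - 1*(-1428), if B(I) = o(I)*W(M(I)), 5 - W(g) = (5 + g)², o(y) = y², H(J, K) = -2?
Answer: 1764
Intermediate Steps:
M(k) = 2*k
W(g) = 5 - (5 + g)²
B(I) = I²*(5 - (5 + 2*I)²)
(11 + 10)*B(H(4, 3)) - 1*(-1428) = (11 + 10)*((-2)²*(5 - (5 + 2*(-2))²)) - 1*(-1428) = 21*(4*(5 - (5 - 4)²)) + 1428 = 21*(4*(5 - 1*1²)) + 1428 = 21*(4*(5 - 1*1)) + 1428 = 21*(4*(5 - 1)) + 1428 = 21*(4*4) + 1428 = 21*16 + 1428 = 336 + 1428 = 1764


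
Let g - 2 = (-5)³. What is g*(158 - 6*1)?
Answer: -18696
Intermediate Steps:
g = -123 (g = 2 + (-5)³ = 2 - 125 = -123)
g*(158 - 6*1) = -123*(158 - 6*1) = -123*(158 - 6) = -123*152 = -18696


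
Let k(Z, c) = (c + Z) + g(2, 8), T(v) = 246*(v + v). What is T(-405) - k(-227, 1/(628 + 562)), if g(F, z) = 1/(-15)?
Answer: -142109515/714 ≈ -1.9903e+5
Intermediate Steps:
T(v) = 492*v (T(v) = 246*(2*v) = 492*v)
g(F, z) = -1/15
k(Z, c) = -1/15 + Z + c (k(Z, c) = (c + Z) - 1/15 = (Z + c) - 1/15 = -1/15 + Z + c)
T(-405) - k(-227, 1/(628 + 562)) = 492*(-405) - (-1/15 - 227 + 1/(628 + 562)) = -199260 - (-1/15 - 227 + 1/1190) = -199260 - 1*(-162125/714) = -199260 + 162125/714 = -142109515/714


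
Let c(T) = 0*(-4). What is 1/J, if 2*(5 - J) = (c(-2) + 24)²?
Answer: -1/283 ≈ -0.0035336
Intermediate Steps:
c(T) = 0
J = -283 (J = 5 - (0 + 24)²/2 = 5 - ½*24² = 5 - ½*576 = 5 - 288 = -283)
1/J = 1/(-283) = -1/283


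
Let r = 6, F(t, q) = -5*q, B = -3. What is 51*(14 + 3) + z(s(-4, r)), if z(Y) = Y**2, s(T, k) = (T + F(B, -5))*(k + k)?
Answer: 64371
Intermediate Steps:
s(T, k) = 2*k*(25 + T) (s(T, k) = (T - 5*(-5))*(k + k) = (T + 25)*(2*k) = (25 + T)*(2*k) = 2*k*(25 + T))
51*(14 + 3) + z(s(-4, r)) = 51*(14 + 3) + (2*6*(25 - 4))**2 = 51*17 + (2*6*21)**2 = 867 + 252**2 = 867 + 63504 = 64371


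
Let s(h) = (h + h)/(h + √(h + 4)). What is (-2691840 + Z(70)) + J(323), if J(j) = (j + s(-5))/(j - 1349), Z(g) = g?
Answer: -5983805414/2223 - 5*I/13338 ≈ -2.6918e+6 - 0.00037487*I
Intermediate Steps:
s(h) = 2*h/(h + √(4 + h)) (s(h) = (2*h)/(h + √(4 + h)) = 2*h/(h + √(4 + h)))
J(j) = (25/13 + j + 5*I/13)/(-1349 + j) (J(j) = (j + 2*(-5)/(-5 + √(4 - 5)))/(j - 1349) = (j + 2*(-5)/(-5 + √(-1)))/(-1349 + j) = (j + 2*(-5)/(-5 + I))/(-1349 + j) = (j + 2*(-5)*((-5 - I)/26))/(-1349 + j) = (j + (25/13 + 5*I/13))/(-1349 + j) = (25/13 + j + 5*I/13)/(-1349 + j))
(-2691840 + Z(70)) + J(323) = (-2691840 + 70) + (25 + 5*I + 13*323)/(13*(-1349 + 323)) = -2691770 + (1/13)*(25 + 5*I + 4199)/(-1026) = -2691770 + (1/13)*(-1/1026)*(4224 + 5*I) = -2691770 + (-704/2223 - 5*I/13338) = -5983805414/2223 - 5*I/13338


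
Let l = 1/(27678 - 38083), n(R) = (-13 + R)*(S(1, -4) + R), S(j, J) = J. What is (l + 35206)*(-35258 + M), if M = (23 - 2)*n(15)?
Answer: -12746416055484/10405 ≈ -1.2250e+9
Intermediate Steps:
n(R) = (-13 + R)*(-4 + R)
l = -1/10405 (l = 1/(-10405) = -1/10405 ≈ -9.6108e-5)
M = 462 (M = (23 - 2)*(52 + 15² - 17*15) = 21*(52 + 225 - 255) = 21*22 = 462)
(l + 35206)*(-35258 + M) = (-1/10405 + 35206)*(-35258 + 462) = (366318429/10405)*(-34796) = -12746416055484/10405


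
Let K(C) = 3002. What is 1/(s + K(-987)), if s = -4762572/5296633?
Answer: 5296633/15895729694 ≈ 0.00033321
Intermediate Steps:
s = -4762572/5296633 (s = -4762572*1/5296633 = -4762572/5296633 ≈ -0.89917)
1/(s + K(-987)) = 1/(-4762572/5296633 + 3002) = 1/(15895729694/5296633) = 5296633/15895729694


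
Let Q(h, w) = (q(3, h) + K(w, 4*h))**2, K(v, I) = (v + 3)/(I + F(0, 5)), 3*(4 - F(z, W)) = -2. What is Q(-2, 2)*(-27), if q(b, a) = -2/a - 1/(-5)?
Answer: -243/100 ≈ -2.4300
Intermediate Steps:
F(z, W) = 14/3 (F(z, W) = 4 - 1/3*(-2) = 4 + 2/3 = 14/3)
K(v, I) = (3 + v)/(14/3 + I) (K(v, I) = (v + 3)/(I + 14/3) = (3 + v)/(14/3 + I))
q(b, a) = 1/5 - 2/a (q(b, a) = -2/a - 1*(-1/5) = -2/a + 1/5 = 1/5 - 2/a)
Q(h, w) = (3*(3 + w)/(14 + 12*h) + (-10 + h)/(5*h))**2 (Q(h, w) = ((-10 + h)/(5*h) + 3*(3 + w)/(14 + 3*(4*h)))**2 = ((-10 + h)/(5*h) + 3*(3 + w)/(14 + 12*h))**2 = (3*(3 + w)/(14 + 12*h) + (-10 + h)/(5*h))**2)
Q(-2, 2)*(-27) = ((1/100)*(-140 - 61*(-2) + 12*(-2)**2 + 15*(-2)*2)**2/((-2)**2*(7 + 6*(-2))**2))*(-27) = ((1/100)*(1/4)*(-140 + 122 + 12*4 - 60)**2/(7 - 12)**2)*(-27) = ((1/100)*(1/4)*(-140 + 122 + 48 - 60)**2/(-5)**2)*(-27) = ((1/100)*(1/4)*(1/25)*(-30)**2)*(-27) = ((1/100)*(1/4)*(1/25)*900)*(-27) = (9/100)*(-27) = -243/100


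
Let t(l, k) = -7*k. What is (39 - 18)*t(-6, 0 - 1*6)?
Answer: 882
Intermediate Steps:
(39 - 18)*t(-6, 0 - 1*6) = (39 - 18)*(-7*(0 - 1*6)) = 21*(-7*(0 - 6)) = 21*(-7*(-6)) = 21*42 = 882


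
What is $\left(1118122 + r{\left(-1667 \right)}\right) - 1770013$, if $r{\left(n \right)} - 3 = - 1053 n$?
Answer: $1103463$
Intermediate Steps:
$r{\left(n \right)} = 3 - 1053 n$
$\left(1118122 + r{\left(-1667 \right)}\right) - 1770013 = \left(1118122 + \left(3 - -1755351\right)\right) - 1770013 = \left(1118122 + \left(3 + 1755351\right)\right) - 1770013 = \left(1118122 + 1755354\right) - 1770013 = 2873476 - 1770013 = 1103463$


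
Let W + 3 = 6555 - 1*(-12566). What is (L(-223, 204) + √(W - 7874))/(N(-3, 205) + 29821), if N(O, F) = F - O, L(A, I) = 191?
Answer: 191/30029 + 2*√2811/30029 ≈ 0.0098917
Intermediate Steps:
W = 19118 (W = -3 + (6555 - 1*(-12566)) = -3 + (6555 + 12566) = -3 + 19121 = 19118)
(L(-223, 204) + √(W - 7874))/(N(-3, 205) + 29821) = (191 + √(19118 - 7874))/((205 - 1*(-3)) + 29821) = (191 + √11244)/((205 + 3) + 29821) = (191 + 2*√2811)/(208 + 29821) = (191 + 2*√2811)/30029 = (191 + 2*√2811)*(1/30029) = 191/30029 + 2*√2811/30029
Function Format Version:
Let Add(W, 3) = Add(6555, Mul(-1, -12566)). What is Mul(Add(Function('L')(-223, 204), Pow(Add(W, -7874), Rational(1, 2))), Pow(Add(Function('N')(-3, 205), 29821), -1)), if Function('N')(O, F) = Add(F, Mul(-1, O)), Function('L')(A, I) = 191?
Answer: Add(Rational(191, 30029), Mul(Rational(2, 30029), Pow(2811, Rational(1, 2)))) ≈ 0.0098917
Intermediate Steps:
W = 19118 (W = Add(-3, Add(6555, Mul(-1, -12566))) = Add(-3, Add(6555, 12566)) = Add(-3, 19121) = 19118)
Mul(Add(Function('L')(-223, 204), Pow(Add(W, -7874), Rational(1, 2))), Pow(Add(Function('N')(-3, 205), 29821), -1)) = Mul(Add(191, Pow(Add(19118, -7874), Rational(1, 2))), Pow(Add(Add(205, Mul(-1, -3)), 29821), -1)) = Mul(Add(191, Pow(11244, Rational(1, 2))), Pow(Add(Add(205, 3), 29821), -1)) = Mul(Add(191, Mul(2, Pow(2811, Rational(1, 2)))), Pow(Add(208, 29821), -1)) = Mul(Add(191, Mul(2, Pow(2811, Rational(1, 2)))), Pow(30029, -1)) = Mul(Add(191, Mul(2, Pow(2811, Rational(1, 2)))), Rational(1, 30029)) = Add(Rational(191, 30029), Mul(Rational(2, 30029), Pow(2811, Rational(1, 2))))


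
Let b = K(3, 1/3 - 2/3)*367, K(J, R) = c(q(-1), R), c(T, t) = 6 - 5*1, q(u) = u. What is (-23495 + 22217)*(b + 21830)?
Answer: -28367766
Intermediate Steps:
c(T, t) = 1 (c(T, t) = 6 - 5 = 1)
K(J, R) = 1
b = 367 (b = 1*367 = 367)
(-23495 + 22217)*(b + 21830) = (-23495 + 22217)*(367 + 21830) = -1278*22197 = -28367766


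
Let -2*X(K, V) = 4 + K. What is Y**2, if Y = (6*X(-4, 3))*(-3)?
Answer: 0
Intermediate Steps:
X(K, V) = -2 - K/2 (X(K, V) = -(4 + K)/2 = -2 - K/2)
Y = 0 (Y = (6*(-2 - 1/2*(-4)))*(-3) = (6*(-2 + 2))*(-3) = (6*0)*(-3) = 0*(-3) = 0)
Y**2 = 0**2 = 0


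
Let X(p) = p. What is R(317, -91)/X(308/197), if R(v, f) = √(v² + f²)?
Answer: 197*√108770/308 ≈ 210.95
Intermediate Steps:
R(v, f) = √(f² + v²)
R(317, -91)/X(308/197) = √((-91)² + 317²)/((308/197)) = √(8281 + 100489)/((308*(1/197))) = √108770/(308/197) = √108770*(197/308) = 197*√108770/308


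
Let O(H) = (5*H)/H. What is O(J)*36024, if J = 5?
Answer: 180120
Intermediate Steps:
O(H) = 5
O(J)*36024 = 5*36024 = 180120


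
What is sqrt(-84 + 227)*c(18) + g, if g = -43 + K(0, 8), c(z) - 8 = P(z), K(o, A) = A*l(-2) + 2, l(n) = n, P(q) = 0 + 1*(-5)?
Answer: -57 + 3*sqrt(143) ≈ -21.125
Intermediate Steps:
P(q) = -5 (P(q) = 0 - 5 = -5)
K(o, A) = 2 - 2*A (K(o, A) = A*(-2) + 2 = -2*A + 2 = 2 - 2*A)
c(z) = 3 (c(z) = 8 - 5 = 3)
g = -57 (g = -43 + (2 - 2*8) = -43 + (2 - 16) = -43 - 14 = -57)
sqrt(-84 + 227)*c(18) + g = sqrt(-84 + 227)*3 - 57 = sqrt(143)*3 - 57 = 3*sqrt(143) - 57 = -57 + 3*sqrt(143)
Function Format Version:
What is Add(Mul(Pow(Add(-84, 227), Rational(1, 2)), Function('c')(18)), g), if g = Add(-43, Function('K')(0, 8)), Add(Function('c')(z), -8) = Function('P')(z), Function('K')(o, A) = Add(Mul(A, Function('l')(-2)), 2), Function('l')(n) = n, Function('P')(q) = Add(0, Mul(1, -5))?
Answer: Add(-57, Mul(3, Pow(143, Rational(1, 2)))) ≈ -21.125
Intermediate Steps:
Function('P')(q) = -5 (Function('P')(q) = Add(0, -5) = -5)
Function('K')(o, A) = Add(2, Mul(-2, A)) (Function('K')(o, A) = Add(Mul(A, -2), 2) = Add(Mul(-2, A), 2) = Add(2, Mul(-2, A)))
Function('c')(z) = 3 (Function('c')(z) = Add(8, -5) = 3)
g = -57 (g = Add(-43, Add(2, Mul(-2, 8))) = Add(-43, Add(2, -16)) = Add(-43, -14) = -57)
Add(Mul(Pow(Add(-84, 227), Rational(1, 2)), Function('c')(18)), g) = Add(Mul(Pow(Add(-84, 227), Rational(1, 2)), 3), -57) = Add(Mul(Pow(143, Rational(1, 2)), 3), -57) = Add(Mul(3, Pow(143, Rational(1, 2))), -57) = Add(-57, Mul(3, Pow(143, Rational(1, 2))))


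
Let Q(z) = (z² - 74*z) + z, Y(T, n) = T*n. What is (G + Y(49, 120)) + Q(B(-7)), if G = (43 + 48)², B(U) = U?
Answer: 14721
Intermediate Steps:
Q(z) = z² - 73*z
G = 8281 (G = 91² = 8281)
(G + Y(49, 120)) + Q(B(-7)) = (8281 + 49*120) - 7*(-73 - 7) = (8281 + 5880) - 7*(-80) = 14161 + 560 = 14721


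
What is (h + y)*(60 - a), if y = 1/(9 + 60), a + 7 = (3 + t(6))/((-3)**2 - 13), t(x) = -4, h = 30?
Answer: 184319/92 ≈ 2003.5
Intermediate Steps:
a = -27/4 (a = -7 + (3 - 4)/((-3)**2 - 13) = -7 - 1/(9 - 13) = -7 - 1/(-4) = -7 - 1*(-1/4) = -7 + 1/4 = -27/4 ≈ -6.7500)
y = 1/69 ≈ 0.014493
(h + y)*(60 - a) = (30 + 1/69)*(60 - 1*(-27/4)) = 2071*(60 + 27/4)/69 = (2071/69)*(267/4) = 184319/92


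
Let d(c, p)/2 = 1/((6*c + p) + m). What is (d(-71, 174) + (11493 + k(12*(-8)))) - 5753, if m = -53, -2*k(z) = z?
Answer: 1765338/305 ≈ 5788.0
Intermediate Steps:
k(z) = -z/2
d(c, p) = 2/(-53 + p + 6*c) (d(c, p) = 2/((6*c + p) - 53) = 2/((p + 6*c) - 53) = 2/(-53 + p + 6*c))
(d(-71, 174) + (11493 + k(12*(-8)))) - 5753 = (2/(-53 + 174 + 6*(-71)) + (11493 - 6*(-8))) - 5753 = (2/(-53 + 174 - 426) + (11493 - 1/2*(-96))) - 5753 = (2/(-305) + (11493 + 48)) - 5753 = (2*(-1/305) + 11541) - 5753 = (-2/305 + 11541) - 5753 = 3520003/305 - 5753 = 1765338/305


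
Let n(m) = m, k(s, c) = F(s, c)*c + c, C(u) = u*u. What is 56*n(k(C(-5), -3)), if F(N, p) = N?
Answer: -4368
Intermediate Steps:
C(u) = u²
k(s, c) = c + c*s (k(s, c) = s*c + c = c*s + c = c + c*s)
56*n(k(C(-5), -3)) = 56*(-3*(1 + (-5)²)) = 56*(-3*(1 + 25)) = 56*(-3*26) = 56*(-78) = -4368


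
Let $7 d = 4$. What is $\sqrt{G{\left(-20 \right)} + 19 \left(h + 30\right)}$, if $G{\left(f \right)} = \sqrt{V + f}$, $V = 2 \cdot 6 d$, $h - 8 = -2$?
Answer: $\frac{\sqrt{33516 + 14 i \sqrt{161}}}{7} \approx 26.153 + 0.069308 i$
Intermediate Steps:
$h = 6$ ($h = 8 - 2 = 6$)
$d = \frac{4}{7}$ ($d = \frac{1}{7} \cdot 4 = \frac{4}{7} \approx 0.57143$)
$V = \frac{48}{7}$ ($V = 2 \cdot 6 \cdot \frac{4}{7} = 12 \cdot \frac{4}{7} = \frac{48}{7} \approx 6.8571$)
$G{\left(f \right)} = \sqrt{\frac{48}{7} + f}$
$\sqrt{G{\left(-20 \right)} + 19 \left(h + 30\right)} = \sqrt{\frac{\sqrt{336 + 49 \left(-20\right)}}{7} + 19 \left(6 + 30\right)} = \sqrt{\frac{\sqrt{336 - 980}}{7} + 19 \cdot 36} = \sqrt{\frac{\sqrt{-644}}{7} + 684} = \sqrt{\frac{2 i \sqrt{161}}{7} + 684} = \sqrt{684 + \frac{2 i \sqrt{161}}{7}}$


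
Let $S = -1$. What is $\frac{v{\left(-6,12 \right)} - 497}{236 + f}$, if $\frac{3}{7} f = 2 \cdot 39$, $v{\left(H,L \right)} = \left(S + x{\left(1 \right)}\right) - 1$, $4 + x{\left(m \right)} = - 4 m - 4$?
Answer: $- \frac{511}{418} \approx -1.2225$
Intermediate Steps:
$x{\left(m \right)} = -8 - 4 m$ ($x{\left(m \right)} = -4 - \left(4 + 4 m\right) = -8 - 4 m$)
$v{\left(H,L \right)} = -14$ ($v{\left(H,L \right)} = \left(-1 - 12\right) - 1 = -13 - 1 = -14$)
$f = 182$ ($f = \frac{7 \cdot 2 \cdot 39}{3} = \frac{7}{3} \cdot 78 = 182$)
$\frac{v{\left(-6,12 \right)} - 497}{236 + f} = \frac{-14 - 497}{236 + 182} = - \frac{511}{418}$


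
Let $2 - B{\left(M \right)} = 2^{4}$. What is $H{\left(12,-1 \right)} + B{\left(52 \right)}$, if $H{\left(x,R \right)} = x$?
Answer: $-2$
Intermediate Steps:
$B{\left(M \right)} = -14$ ($B{\left(M \right)} = 2 - 2^{4} = 2 - 16 = -14$)
$H{\left(12,-1 \right)} + B{\left(52 \right)} = 12 - 14 = -2$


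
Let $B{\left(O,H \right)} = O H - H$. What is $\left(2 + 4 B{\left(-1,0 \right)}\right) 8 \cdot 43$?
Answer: $688$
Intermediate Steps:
$B{\left(O,H \right)} = - H + H O$ ($B{\left(O,H \right)} = H O - H = - H + H O$)
$\left(2 + 4 B{\left(-1,0 \right)}\right) 8 \cdot 43 = \left(2 + 4 \cdot 0 \left(-1 - 1\right)\right) 8 \cdot 43 = \left(2 + 4 \cdot 0 \left(-2\right)\right) 8 \cdot 43 = \left(2 + 4 \cdot 0\right) 8 \cdot 43 = \left(2 + 0\right) 8 \cdot 43 = 2 \cdot 8 \cdot 43 = 16 \cdot 43 = 688$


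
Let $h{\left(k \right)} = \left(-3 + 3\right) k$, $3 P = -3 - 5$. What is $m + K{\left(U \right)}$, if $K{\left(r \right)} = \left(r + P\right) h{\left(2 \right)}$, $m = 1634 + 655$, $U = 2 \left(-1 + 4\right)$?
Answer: $2289$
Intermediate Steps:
$U = 6$ ($U = 2 \cdot 3 = 6$)
$P = - \frac{8}{3}$ ($P = \frac{-3 - 5}{3} = \frac{1}{3} \left(-8\right) = - \frac{8}{3} \approx -2.6667$)
$m = 2289$
$h{\left(k \right)} = 0$ ($h{\left(k \right)} = 0 k = 0$)
$K{\left(r \right)} = 0$ ($K{\left(r \right)} = \left(r - \frac{8}{3}\right) 0 = \left(- \frac{8}{3} + r\right) 0 = 0$)
$m + K{\left(U \right)} = 2289 + 0 = 2289$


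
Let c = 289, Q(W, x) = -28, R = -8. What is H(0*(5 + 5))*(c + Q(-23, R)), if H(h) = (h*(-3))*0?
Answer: 0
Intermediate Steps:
H(h) = 0 (H(h) = -3*h*0 = 0)
H(0*(5 + 5))*(c + Q(-23, R)) = 0*(289 - 28) = 0*261 = 0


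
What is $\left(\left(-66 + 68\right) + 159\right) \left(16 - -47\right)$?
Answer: $10143$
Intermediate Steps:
$\left(\left(-66 + 68\right) + 159\right) \left(16 - -47\right) = \left(2 + 159\right) \left(16 + 47\right) = 161 \cdot 63 = 10143$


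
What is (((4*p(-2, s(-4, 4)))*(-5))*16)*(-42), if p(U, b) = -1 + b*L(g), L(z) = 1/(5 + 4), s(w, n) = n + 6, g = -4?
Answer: 4480/3 ≈ 1493.3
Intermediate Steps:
s(w, n) = 6 + n
L(z) = ⅑ (L(z) = 1/9 = ⅑)
p(U, b) = -1 + b/9 (p(U, b) = -1 + b*(⅑) = -1 + b/9)
(((4*p(-2, s(-4, 4)))*(-5))*16)*(-42) = (((4*(-1 + (6 + 4)/9))*(-5))*16)*(-42) = (((4*(-1 + (⅑)*10))*(-5))*16)*(-42) = (((4*(-1 + 10/9))*(-5))*16)*(-42) = (((4*(⅑))*(-5))*16)*(-42) = (((4/9)*(-5))*16)*(-42) = -20/9*16*(-42) = -320/9*(-42) = 4480/3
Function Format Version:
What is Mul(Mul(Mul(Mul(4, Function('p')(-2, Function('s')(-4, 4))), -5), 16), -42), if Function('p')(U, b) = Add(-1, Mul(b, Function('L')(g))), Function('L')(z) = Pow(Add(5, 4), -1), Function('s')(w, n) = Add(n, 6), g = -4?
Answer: Rational(4480, 3) ≈ 1493.3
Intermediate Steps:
Function('s')(w, n) = Add(6, n)
Function('L')(z) = Rational(1, 9) (Function('L')(z) = Pow(9, -1) = Rational(1, 9))
Function('p')(U, b) = Add(-1, Mul(Rational(1, 9), b)) (Function('p')(U, b) = Add(-1, Mul(b, Rational(1, 9))) = Add(-1, Mul(Rational(1, 9), b)))
Mul(Mul(Mul(Mul(4, Function('p')(-2, Function('s')(-4, 4))), -5), 16), -42) = Mul(Mul(Mul(Mul(4, Add(-1, Mul(Rational(1, 9), Add(6, 4)))), -5), 16), -42) = Mul(Mul(Mul(Mul(4, Add(-1, Mul(Rational(1, 9), 10))), -5), 16), -42) = Mul(Mul(Mul(Mul(4, Add(-1, Rational(10, 9))), -5), 16), -42) = Mul(Mul(Mul(Mul(4, Rational(1, 9)), -5), 16), -42) = Mul(Mul(Mul(Rational(4, 9), -5), 16), -42) = Mul(Mul(Rational(-20, 9), 16), -42) = Mul(Rational(-320, 9), -42) = Rational(4480, 3)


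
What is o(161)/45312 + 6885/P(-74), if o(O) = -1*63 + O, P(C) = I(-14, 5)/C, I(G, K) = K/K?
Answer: -11543005391/22656 ≈ -5.0949e+5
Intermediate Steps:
I(G, K) = 1
P(C) = 1/C
o(O) = -63 + O
o(161)/45312 + 6885/P(-74) = (-63 + 161)/45312 + 6885/(1/(-74)) = 98*(1/45312) + 6885/(-1/74) = 49/22656 + 6885*(-74) = 49/22656 - 509490 = -11543005391/22656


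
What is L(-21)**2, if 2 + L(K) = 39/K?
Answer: 729/49 ≈ 14.878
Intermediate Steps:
L(K) = -2 + 39/K
L(-21)**2 = (-2 + 39/(-21))**2 = (-2 + 39*(-1/21))**2 = (-2 - 13/7)**2 = (-27/7)**2 = 729/49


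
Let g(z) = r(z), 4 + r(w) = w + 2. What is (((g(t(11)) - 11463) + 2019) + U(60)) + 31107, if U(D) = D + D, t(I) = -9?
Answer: 21772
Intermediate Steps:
r(w) = -2 + w (r(w) = -4 + (w + 2) = -4 + (2 + w) = -2 + w)
g(z) = -2 + z
U(D) = 2*D
(((g(t(11)) - 11463) + 2019) + U(60)) + 31107 = ((((-2 - 9) - 11463) + 2019) + 2*60) + 31107 = (((-11 - 11463) + 2019) + 120) + 31107 = ((-11474 + 2019) + 120) + 31107 = (-9455 + 120) + 31107 = -9335 + 31107 = 21772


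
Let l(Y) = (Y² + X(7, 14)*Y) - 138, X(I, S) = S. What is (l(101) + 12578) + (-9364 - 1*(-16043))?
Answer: 30734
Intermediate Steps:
l(Y) = -138 + Y² + 14*Y (l(Y) = (Y² + 14*Y) - 138 = -138 + Y² + 14*Y)
(l(101) + 12578) + (-9364 - 1*(-16043)) = ((-138 + 101² + 14*101) + 12578) + (-9364 - 1*(-16043)) = ((-138 + 10201 + 1414) + 12578) + (-9364 + 16043) = (11477 + 12578) + 6679 = 24055 + 6679 = 30734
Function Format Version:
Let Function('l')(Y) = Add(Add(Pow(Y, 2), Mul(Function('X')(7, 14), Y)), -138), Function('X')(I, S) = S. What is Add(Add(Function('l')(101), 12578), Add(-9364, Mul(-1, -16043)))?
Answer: 30734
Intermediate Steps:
Function('l')(Y) = Add(-138, Pow(Y, 2), Mul(14, Y)) (Function('l')(Y) = Add(Add(Pow(Y, 2), Mul(14, Y)), -138) = Add(-138, Pow(Y, 2), Mul(14, Y)))
Add(Add(Function('l')(101), 12578), Add(-9364, Mul(-1, -16043))) = Add(Add(Add(-138, Pow(101, 2), Mul(14, 101)), 12578), Add(-9364, Mul(-1, -16043))) = Add(Add(Add(-138, 10201, 1414), 12578), Add(-9364, 16043)) = Add(Add(11477, 12578), 6679) = Add(24055, 6679) = 30734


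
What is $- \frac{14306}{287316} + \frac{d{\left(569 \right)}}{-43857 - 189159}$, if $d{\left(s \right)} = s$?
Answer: $- \frac{12670325}{242569656} \approx -0.052234$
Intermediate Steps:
$- \frac{14306}{287316} + \frac{d{\left(569 \right)}}{-43857 - 189159} = - \frac{14306}{287316} + \frac{569}{-43857 - 189159} = \left(-14306\right) \frac{1}{287316} + \frac{569}{-233016} = - \frac{311}{6246} + 569 \left(- \frac{1}{233016}\right) = - \frac{311}{6246} - \frac{569}{233016} = - \frac{12670325}{242569656}$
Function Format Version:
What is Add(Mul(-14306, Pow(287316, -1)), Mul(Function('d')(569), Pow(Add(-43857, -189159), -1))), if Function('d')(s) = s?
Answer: Rational(-12670325, 242569656) ≈ -0.052234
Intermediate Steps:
Add(Mul(-14306, Pow(287316, -1)), Mul(Function('d')(569), Pow(Add(-43857, -189159), -1))) = Add(Mul(-14306, Pow(287316, -1)), Mul(569, Pow(Add(-43857, -189159), -1))) = Add(Mul(-14306, Rational(1, 287316)), Mul(569, Pow(-233016, -1))) = Add(Rational(-311, 6246), Mul(569, Rational(-1, 233016))) = Add(Rational(-311, 6246), Rational(-569, 233016)) = Rational(-12670325, 242569656)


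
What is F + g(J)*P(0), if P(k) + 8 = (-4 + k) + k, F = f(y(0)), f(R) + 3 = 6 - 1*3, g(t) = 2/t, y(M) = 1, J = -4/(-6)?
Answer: -36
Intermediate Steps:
J = ⅔ (J = -4*(-⅙) = ⅔ ≈ 0.66667)
f(R) = 0 (f(R) = -3 + (6 - 1*3) = -3 + (6 - 3) = -3 + 3 = 0)
F = 0
P(k) = -12 + 2*k (P(k) = -8 + ((-4 + k) + k) = -8 + (-4 + 2*k) = -12 + 2*k)
F + g(J)*P(0) = 0 + (2/(⅔))*(-12 + 2*0) = 0 + (2*(3/2))*(-12 + 0) = 0 + 3*(-12) = 0 - 36 = -36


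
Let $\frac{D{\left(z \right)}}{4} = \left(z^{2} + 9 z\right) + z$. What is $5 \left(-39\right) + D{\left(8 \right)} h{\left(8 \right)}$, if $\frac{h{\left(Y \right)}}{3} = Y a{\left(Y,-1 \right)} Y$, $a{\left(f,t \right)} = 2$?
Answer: $220989$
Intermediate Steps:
$D{\left(z \right)} = 4 z^{2} + 40 z$ ($D{\left(z \right)} = 4 \left(\left(z^{2} + 9 z\right) + z\right) = 4 \left(z^{2} + 10 z\right) = 4 z^{2} + 40 z$)
$h{\left(Y \right)} = 6 Y^{2}$ ($h{\left(Y \right)} = 3 Y 2 Y = 3 \cdot 2 Y Y = 3 \cdot 2 Y^{2} = 6 Y^{2}$)
$5 \left(-39\right) + D{\left(8 \right)} h{\left(8 \right)} = 5 \left(-39\right) + 4 \cdot 8 \left(10 + 8\right) 6 \cdot 8^{2} = -195 + 4 \cdot 8 \cdot 18 \cdot 6 \cdot 64 = -195 + 576 \cdot 384 = -195 + 221184 = 220989$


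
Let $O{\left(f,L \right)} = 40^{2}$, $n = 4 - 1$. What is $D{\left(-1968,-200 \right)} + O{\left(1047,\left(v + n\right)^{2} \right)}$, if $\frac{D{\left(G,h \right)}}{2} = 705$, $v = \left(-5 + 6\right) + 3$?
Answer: $3010$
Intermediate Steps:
$v = 4$ ($v = 1 + 3 = 4$)
$n = 3$
$D{\left(G,h \right)} = 1410$ ($D{\left(G,h \right)} = 2 \cdot 705 = 1410$)
$O{\left(f,L \right)} = 1600$
$D{\left(-1968,-200 \right)} + O{\left(1047,\left(v + n\right)^{2} \right)} = 1410 + 1600 = 3010$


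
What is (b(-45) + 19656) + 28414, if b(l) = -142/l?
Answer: 2163292/45 ≈ 48073.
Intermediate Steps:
(b(-45) + 19656) + 28414 = (-142/(-45) + 19656) + 28414 = (-142*(-1/45) + 19656) + 28414 = (142/45 + 19656) + 28414 = 884662/45 + 28414 = 2163292/45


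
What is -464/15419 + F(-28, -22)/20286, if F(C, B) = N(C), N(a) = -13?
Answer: -9613151/312789834 ≈ -0.030734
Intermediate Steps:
F(C, B) = -13
-464/15419 + F(-28, -22)/20286 = -464/15419 - 13/20286 = -9613151/312789834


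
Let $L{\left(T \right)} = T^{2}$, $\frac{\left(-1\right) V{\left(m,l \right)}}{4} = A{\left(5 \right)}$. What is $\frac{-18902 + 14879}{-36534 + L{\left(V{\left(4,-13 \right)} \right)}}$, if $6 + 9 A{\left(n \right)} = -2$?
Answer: $\frac{325863}{2958230} \approx 0.11015$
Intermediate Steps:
$A{\left(n \right)} = - \frac{8}{9}$ ($A{\left(n \right)} = - \frac{2}{3} + \frac{1}{9} \left(-2\right) = - \frac{2}{3} - \frac{2}{9} = - \frac{8}{9}$)
$V{\left(m,l \right)} = \frac{32}{9}$ ($V{\left(m,l \right)} = \left(-4\right) \left(- \frac{8}{9}\right) = \frac{32}{9}$)
$\frac{-18902 + 14879}{-36534 + L{\left(V{\left(4,-13 \right)} \right)}} = \frac{-18902 + 14879}{-36534 + \left(\frac{32}{9}\right)^{2}} = - \frac{4023}{-36534 + \frac{1024}{81}} = - \frac{4023}{- \frac{2958230}{81}} = \left(-4023\right) \left(- \frac{81}{2958230}\right) = \frac{325863}{2958230}$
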